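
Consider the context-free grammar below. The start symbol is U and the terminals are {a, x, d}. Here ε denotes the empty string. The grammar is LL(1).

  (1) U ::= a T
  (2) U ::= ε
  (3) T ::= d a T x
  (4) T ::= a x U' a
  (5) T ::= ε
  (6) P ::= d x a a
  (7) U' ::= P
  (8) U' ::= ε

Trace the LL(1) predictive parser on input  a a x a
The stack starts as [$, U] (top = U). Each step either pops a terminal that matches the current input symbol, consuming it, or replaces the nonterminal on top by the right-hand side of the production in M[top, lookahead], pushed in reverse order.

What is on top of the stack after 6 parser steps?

a

step 1: stack=$ U  input=a a x a $  — expand U ::= a T
step 2: stack=$ T a  input=a a x a $  — match a
step 3: stack=$ T  input=a x a $  — expand T ::= a x U' a
step 4: stack=$ a U' x a  input=a x a $  — match a
step 5: stack=$ a U' x  input=x a $  — match x
step 6: stack=$ a U'  input=a $  — expand U' ::= ε
Stack after step 6: $ a (top = a).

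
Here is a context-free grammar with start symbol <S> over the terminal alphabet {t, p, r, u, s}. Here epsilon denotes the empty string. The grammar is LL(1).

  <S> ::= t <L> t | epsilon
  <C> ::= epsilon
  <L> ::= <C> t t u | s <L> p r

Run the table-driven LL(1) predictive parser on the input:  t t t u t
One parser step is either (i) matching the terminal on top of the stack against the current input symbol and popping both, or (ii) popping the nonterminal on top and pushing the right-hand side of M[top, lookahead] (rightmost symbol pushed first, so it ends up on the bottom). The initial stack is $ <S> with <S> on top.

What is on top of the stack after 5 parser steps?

t

step 1: stack=$ <S>  input=t t t u t $  — expand <S> ::= t <L> t
step 2: stack=$ t <L> t  input=t t t u t $  — match t
step 3: stack=$ t <L>  input=t t u t $  — expand <L> ::= <C> t t u
step 4: stack=$ t u t t <C>  input=t t u t $  — expand <C> ::= epsilon
step 5: stack=$ t u t t  input=t t u t $  — match t
Stack after step 5: $ t u t (top = t).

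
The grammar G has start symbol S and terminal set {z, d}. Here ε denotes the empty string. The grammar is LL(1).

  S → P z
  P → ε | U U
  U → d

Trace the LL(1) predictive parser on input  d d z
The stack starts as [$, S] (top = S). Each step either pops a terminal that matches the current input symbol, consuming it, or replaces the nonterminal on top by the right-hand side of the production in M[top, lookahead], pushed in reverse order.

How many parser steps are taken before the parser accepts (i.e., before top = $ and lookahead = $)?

7

step 1: stack=$ S  input=d d z $  — expand S → P z
step 2: stack=$ z P  input=d d z $  — expand P → U U
step 3: stack=$ z U U  input=d d z $  — expand U → d
step 4: stack=$ z U d  input=d d z $  — match d
step 5: stack=$ z U  input=d z $  — expand U → d
step 6: stack=$ z d  input=d z $  — match d
step 7: stack=$ z  input=z $  — match z
Accept reached after 7 steps.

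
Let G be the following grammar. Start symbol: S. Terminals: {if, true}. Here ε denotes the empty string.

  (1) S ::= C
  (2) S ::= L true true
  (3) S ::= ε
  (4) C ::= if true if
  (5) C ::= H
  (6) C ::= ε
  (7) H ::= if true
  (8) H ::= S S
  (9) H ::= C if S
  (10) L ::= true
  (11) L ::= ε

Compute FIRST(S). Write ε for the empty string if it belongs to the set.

{ε, if, true}

FIRST(L): from L::=true we get {true}; from L::=ε we get {ε}. So FIRST(L) = {ε, true}.
FIRST(S): from S::=C we get {ε, if, true}; from S::=L true true we get {true}; from S::=ε we get {ε}. So FIRST(S) = {ε, if, true}.
FIRST(C): from C::=if true if we get {if}; from C::=H we get {ε, if, true}; from C::=ε we get {ε}. So FIRST(C) = {ε, if, true}.
FIRST(H): from H::=if true we get {if}; from H::=S S we get {ε, if, true}; from H::=C if S we get {if, true}. So FIRST(H) = {ε, if, true}.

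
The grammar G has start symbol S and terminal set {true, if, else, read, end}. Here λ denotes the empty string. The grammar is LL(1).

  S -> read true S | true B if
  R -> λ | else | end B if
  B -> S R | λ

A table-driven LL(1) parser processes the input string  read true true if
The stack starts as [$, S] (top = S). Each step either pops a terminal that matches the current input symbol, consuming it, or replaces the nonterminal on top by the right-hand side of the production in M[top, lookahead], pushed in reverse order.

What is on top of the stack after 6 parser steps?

     Stack          Input                Action
  1  $ S            read true true if $  expand S -> read true S
  2  $ S true read  read true true if $  match read
  3  $ S true       true true if $       match true
  4  $ S            true if $            expand S -> true B if
  5  $ if B true    true if $            match true
  6  $ if B         if $                 expand B -> λ
Stack after step 6: $ if (top = if).

if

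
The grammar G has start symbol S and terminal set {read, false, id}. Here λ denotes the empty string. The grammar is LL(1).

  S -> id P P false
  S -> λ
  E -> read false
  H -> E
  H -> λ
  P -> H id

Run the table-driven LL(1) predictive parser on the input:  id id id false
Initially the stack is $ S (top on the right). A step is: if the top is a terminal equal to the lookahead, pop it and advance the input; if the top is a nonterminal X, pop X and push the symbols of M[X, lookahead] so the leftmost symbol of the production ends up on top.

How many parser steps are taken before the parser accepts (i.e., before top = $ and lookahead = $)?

step 1: stack=$ S  input=id id id false $  — expand S -> id P P false
step 2: stack=$ false P P id  input=id id id false $  — match id
step 3: stack=$ false P P  input=id id false $  — expand P -> H id
step 4: stack=$ false P id H  input=id id false $  — expand H -> λ
step 5: stack=$ false P id  input=id id false $  — match id
step 6: stack=$ false P  input=id false $  — expand P -> H id
step 7: stack=$ false id H  input=id false $  — expand H -> λ
step 8: stack=$ false id  input=id false $  — match id
step 9: stack=$ false  input=false $  — match false
Accept reached after 9 steps.

9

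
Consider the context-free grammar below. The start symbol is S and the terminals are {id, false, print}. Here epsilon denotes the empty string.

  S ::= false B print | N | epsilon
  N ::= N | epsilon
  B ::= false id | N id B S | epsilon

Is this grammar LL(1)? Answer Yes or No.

FIRST(S) = {epsilon, false}
FIRST(N) = {epsilon}
FIRST(B) = {epsilon, false, id}
FOLLOW(S) = {$, false, print}
FOLLOW(N) = {$, false, id, print}
FOLLOW(B) = {false, print}
Cell M[B, false] receives both B ::= false id and B ::= epsilon — the grammar is not LL(1).

No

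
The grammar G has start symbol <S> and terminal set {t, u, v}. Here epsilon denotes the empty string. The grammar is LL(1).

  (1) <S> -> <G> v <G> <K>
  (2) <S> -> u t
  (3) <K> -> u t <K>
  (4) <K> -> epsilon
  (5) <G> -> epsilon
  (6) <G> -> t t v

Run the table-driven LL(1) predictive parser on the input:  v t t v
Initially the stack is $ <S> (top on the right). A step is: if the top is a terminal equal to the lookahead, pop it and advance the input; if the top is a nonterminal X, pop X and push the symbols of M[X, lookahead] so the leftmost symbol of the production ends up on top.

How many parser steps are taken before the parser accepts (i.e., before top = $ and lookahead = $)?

8

     Stack            Input      Action
  1  $ <S>            v t t v $  expand <S> -> <G> v <G> <K>
  2  $ <K> <G> v <G>  v t t v $  expand <G> -> epsilon
  3  $ <K> <G> v      v t t v $  match v
  4  $ <K> <G>        t t v $    expand <G> -> t t v
  5  $ <K> v t t      t t v $    match t
  6  $ <K> v t        t v $      match t
  7  $ <K> v          v $        match v
  8  $ <K>            $          expand <K> -> epsilon
Accept reached after 8 steps.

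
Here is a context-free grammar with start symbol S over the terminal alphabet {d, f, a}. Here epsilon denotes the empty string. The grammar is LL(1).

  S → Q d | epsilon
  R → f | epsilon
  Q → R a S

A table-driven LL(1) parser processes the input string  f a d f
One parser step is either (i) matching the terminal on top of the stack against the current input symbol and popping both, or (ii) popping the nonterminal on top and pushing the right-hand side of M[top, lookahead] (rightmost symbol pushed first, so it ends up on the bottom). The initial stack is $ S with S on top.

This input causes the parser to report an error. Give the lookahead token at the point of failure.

f

step 1: stack=$ S  input=f a d f $  — expand S → Q d
step 2: stack=$ d Q  input=f a d f $  — expand Q → R a S
step 3: stack=$ d S a R  input=f a d f $  — expand R → f
step 4: stack=$ d S a f  input=f a d f $  — match f
step 5: stack=$ d S a  input=a d f $  — match a
step 6: stack=$ d S  input=d f $  — expand S → epsilon
step 7: stack=$ d  input=d f $  — match d
step 8: stack=$  input=f $  — error: stack empty but input remains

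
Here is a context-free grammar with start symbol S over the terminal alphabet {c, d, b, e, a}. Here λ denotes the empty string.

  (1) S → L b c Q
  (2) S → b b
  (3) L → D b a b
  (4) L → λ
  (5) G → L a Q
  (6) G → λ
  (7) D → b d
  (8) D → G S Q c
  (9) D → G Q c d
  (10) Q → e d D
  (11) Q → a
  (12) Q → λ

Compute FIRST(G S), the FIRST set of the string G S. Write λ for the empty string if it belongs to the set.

FIRST(Q): from Q→e d D we get {e}; from Q→a we get {a}; from Q→λ we get {λ}. So FIRST(Q) = {λ, a, e}.
FIRST(S): from S→L b c Q we get {a, b, c, e}; from S→b b we get {b}. So FIRST(S) = {a, b, c, e}.
FIRST(L): from L→D b a b we get {a, b, c, e}; from L→λ we get {λ}. So FIRST(L) = {λ, a, b, c, e}.
FIRST(G): from G→L a Q we get {a, b, c, e}; from G→λ we get {λ}. So FIRST(G) = {λ, a, b, c, e}.
FIRST(D): from D→b d we get {b}; from D→G S Q c we get {a, b, c, e}; from D→G Q c d we get {a, b, c, e}. So FIRST(D) = {a, b, c, e}.
FIRST(G S): take FIRST of each symbol in turn, carrying on past any symbol whose FIRST contains λ; result {a, b, c, e}.

{a, b, c, e}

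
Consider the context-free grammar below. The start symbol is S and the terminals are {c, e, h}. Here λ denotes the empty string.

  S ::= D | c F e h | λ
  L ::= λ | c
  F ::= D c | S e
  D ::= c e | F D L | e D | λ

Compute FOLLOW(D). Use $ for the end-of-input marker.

{$, c, e}

FIRST(L) = {λ, c}
FIRST(S) = {λ, c, e}  (via D)
FIRST(F) = {c, e}  (via D c, S e)
FIRST(D) = {λ, c, e}  (via F D L)
FOLLOW(S) includes $ since S is the start symbol.
FOLLOW(S): in F::=S e, S is followed by e with FIRST {e}. Thus FOLLOW(S) = {$, e}.
FOLLOW(D): in S::=D, the suffix after D is empty, so FOLLOW(D) ⊇ FOLLOW(S) = {$, e}; in F::=D c, D is followed by c with FIRST {c}; in D::=F D L, D is followed by L with FIRST {λ, c}; in D::=F D L, the suffix after D is nullable (adds nothing new); in D::=e D, the suffix after D is empty (adds nothing new). Thus FOLLOW(D) = {$, c, e}.
FOLLOW(L): in D::=F D L, the suffix after L is empty, so FOLLOW(L) ⊇ FOLLOW(D) = {$, c, e}. Thus FOLLOW(L) = {$, c, e}.
FOLLOW(F): in S::=c F e h, F is followed by e h with FIRST {e}; in D::=F D L, F is followed by D L with FIRST {λ, c, e}; in D::=F D L, the suffix after F is nullable, so FOLLOW(F) ⊇ FOLLOW(D) = {$, c, e}. Thus FOLLOW(F) = {$, c, e}.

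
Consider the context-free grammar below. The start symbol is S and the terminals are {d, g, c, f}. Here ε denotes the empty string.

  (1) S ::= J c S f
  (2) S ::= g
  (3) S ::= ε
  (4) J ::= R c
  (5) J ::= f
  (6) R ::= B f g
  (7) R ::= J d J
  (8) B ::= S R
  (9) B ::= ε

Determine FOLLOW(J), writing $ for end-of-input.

FIRST(S): from S::=J c S f we get {f, g}; from S::=g we get {g}; from S::=ε we get {ε}. So FIRST(S) = {ε, f, g}.
FIRST(J): from J::=R c we get {f, g}; from J::=f we get {f}. So FIRST(J) = {f, g}.
FIRST(R): from R::=B f g we get {f, g}; from R::=J d J we get {f, g}. So FIRST(R) = {f, g}.
FIRST(B): from B::=S R we get {f, g}; from B::=ε we get {ε}. So FIRST(B) = {ε, f, g}.
FOLLOW(S) includes $ since S is the start symbol.
FOLLOW(S): in S::=J c S f, S is followed by f with FIRST {f}; in B::=S R, S is followed by R with FIRST {f, g}. Thus FOLLOW(S) = {$, f, g}.
FOLLOW(B): in R::=B f g, B is followed by f g with FIRST {f}. Thus FOLLOW(B) = {f}.
FOLLOW(R): in J::=R c, R is followed by c with FIRST {c}; in B::=S R, the suffix after R is empty, so FOLLOW(R) ⊇ FOLLOW(B) = {f}. Thus FOLLOW(R) = {c, f}.
FOLLOW(J): in S::=J c S f, J is followed by c S f with FIRST {c}; in R::=J d J (occurrence 1), J is followed by d J with FIRST {d}; in R::=J d J (occurrence 2), the suffix after J is empty, so FOLLOW(J) ⊇ FOLLOW(R) = {c, f}. Thus FOLLOW(J) = {c, d, f}.

{c, d, f}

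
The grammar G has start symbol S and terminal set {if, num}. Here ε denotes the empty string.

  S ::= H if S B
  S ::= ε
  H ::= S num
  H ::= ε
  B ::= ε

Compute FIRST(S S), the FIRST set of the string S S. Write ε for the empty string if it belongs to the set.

FIRST(B) = {ε}
FIRST(S) = {ε, if, num}  (via H if S B)
FIRST(H) = {ε, if, num}  (via S num)
FIRST(S S): take FIRST of each symbol in turn, carrying on past any symbol whose FIRST contains ε; result {ε, if, num}.

{ε, if, num}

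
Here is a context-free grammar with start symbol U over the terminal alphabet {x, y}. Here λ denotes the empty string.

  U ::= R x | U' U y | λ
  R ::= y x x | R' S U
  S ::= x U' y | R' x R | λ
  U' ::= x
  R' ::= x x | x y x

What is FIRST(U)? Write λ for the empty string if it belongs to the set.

{λ, x, y}

FIRST(U') = {x}
FIRST(R') = {x}
FIRST(R) = {x, y}  (via R' S U)
FIRST(S) = {λ, x}  (via R' x R)
FIRST(U) = {λ, x, y}  (via R x, U' U y)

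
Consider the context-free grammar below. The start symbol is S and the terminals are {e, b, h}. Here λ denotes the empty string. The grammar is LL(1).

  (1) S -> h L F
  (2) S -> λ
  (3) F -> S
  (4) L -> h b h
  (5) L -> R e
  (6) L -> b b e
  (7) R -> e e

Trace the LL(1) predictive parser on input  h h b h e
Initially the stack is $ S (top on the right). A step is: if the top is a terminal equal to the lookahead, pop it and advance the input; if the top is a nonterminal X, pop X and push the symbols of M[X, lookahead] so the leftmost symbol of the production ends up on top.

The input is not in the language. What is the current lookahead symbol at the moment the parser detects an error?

step 1: stack=$ S  input=h h b h e $  — expand S -> h L F
step 2: stack=$ F L h  input=h h b h e $  — match h
step 3: stack=$ F L  input=h b h e $  — expand L -> h b h
step 4: stack=$ F h b h  input=h b h e $  — match h
step 5: stack=$ F h b  input=b h e $  — match b
step 6: stack=$ F h  input=h e $  — match h
step 7: stack=$ F  input=e $  — error: M[F, e] is empty

e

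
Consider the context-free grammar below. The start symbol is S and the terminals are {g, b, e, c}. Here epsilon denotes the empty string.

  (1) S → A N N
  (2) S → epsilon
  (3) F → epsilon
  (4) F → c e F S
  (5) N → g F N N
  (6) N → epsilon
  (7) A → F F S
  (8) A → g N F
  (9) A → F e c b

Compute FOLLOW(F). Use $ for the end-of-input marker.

FIRST(F): from F→epsilon we get {epsilon}; from F→c e F S we get {c}. So FIRST(F) = {epsilon, c}.
FIRST(N): from N→g F N N we get {g}; from N→epsilon we get {epsilon}. So FIRST(N) = {epsilon, g}.
FIRST(S): from S→A N N we get {epsilon, c, e, g}; from S→epsilon we get {epsilon}. So FIRST(S) = {epsilon, c, e, g}.
FIRST(A): from A→F F S we get {epsilon, c, e, g}; from A→g N F we get {g}; from A→F e c b we get {c, e}. So FIRST(A) = {epsilon, c, e, g}.
FOLLOW(S) includes $ since S is the start symbol.
FOLLOW(S): in F→c e F S, the suffix after S is empty, so FOLLOW(S) ⊇ FOLLOW(F) = {$, c, e, g}; in A→F F S, the suffix after S is empty, so FOLLOW(S) ⊇ FOLLOW(A) = {$, c, e, g}. Thus FOLLOW(S) = {$, c, e, g}.
FOLLOW(A): in S→A N N, A is followed by N N with FIRST {epsilon, g}; in S→A N N, the suffix after A is nullable, so FOLLOW(A) ⊇ FOLLOW(S) = {$, c, e, g}. Thus FOLLOW(A) = {$, c, e, g}.
FOLLOW(N): in S→A N N (occurrence 1), N is followed by N with FIRST {epsilon, g}; in S→A N N (occurrence 1), the suffix after N is nullable, so FOLLOW(N) ⊇ FOLLOW(S) = {$, c, e, g}; in S→A N N (occurrence 2), the suffix after N is empty, so FOLLOW(N) ⊇ FOLLOW(S) = {$, c, e, g}; in N→g F N N (occurrence 1), N is followed by N with FIRST {epsilon, g}; in N→g F N N (occurrence 1), the suffix after N is nullable (adds nothing new); in N→g F N N (occurrence 2), the suffix after N is empty (adds nothing new); in A→g N F, N is followed by F with FIRST {epsilon, c}; in A→g N F, the suffix after N is nullable, so FOLLOW(N) ⊇ FOLLOW(A) = {$, c, e, g}. Thus FOLLOW(N) = {$, c, e, g}.
FOLLOW(F): in F→c e F S, F is followed by S with FIRST {epsilon, c, e, g}; in F→c e F S, the suffix after F is nullable (adds nothing new); in N→g F N N, F is followed by N N with FIRST {epsilon, g}; in N→g F N N, the suffix after F is nullable, so FOLLOW(F) ⊇ FOLLOW(N) = {$, c, e, g}; in A→F F S (occurrence 1), F is followed by F S with FIRST {epsilon, c, e, g}; in A→F F S (occurrence 1), the suffix after F is nullable, so FOLLOW(F) ⊇ FOLLOW(A) = {$, c, e, g}; in A→F F S (occurrence 2), F is followed by S with FIRST {epsilon, c, e, g}; in A→F F S (occurrence 2), the suffix after F is nullable, so FOLLOW(F) ⊇ FOLLOW(A) = {$, c, e, g}; in A→g N F, the suffix after F is empty, so FOLLOW(F) ⊇ FOLLOW(A) = {$, c, e, g}; in A→F e c b, F is followed by e c b with FIRST {e}. Thus FOLLOW(F) = {$, c, e, g}.

{$, c, e, g}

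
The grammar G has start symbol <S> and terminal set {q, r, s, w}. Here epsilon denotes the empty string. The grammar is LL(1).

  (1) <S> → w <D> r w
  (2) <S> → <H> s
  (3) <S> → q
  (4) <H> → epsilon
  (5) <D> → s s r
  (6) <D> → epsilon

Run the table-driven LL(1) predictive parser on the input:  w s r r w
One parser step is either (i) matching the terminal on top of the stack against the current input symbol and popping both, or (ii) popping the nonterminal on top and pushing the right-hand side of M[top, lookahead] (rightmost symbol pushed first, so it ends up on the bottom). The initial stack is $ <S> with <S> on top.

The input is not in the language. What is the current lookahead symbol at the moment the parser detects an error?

r

step 1: stack=$ <S>  input=w s r r w $  — expand <S> → w <D> r w
step 2: stack=$ w r <D> w  input=w s r r w $  — match w
step 3: stack=$ w r <D>  input=s r r w $  — expand <D> → s s r
step 4: stack=$ w r r s s  input=s r r w $  — match s
step 5: stack=$ w r r s  input=r r w $  — error: top is terminal s but lookahead is r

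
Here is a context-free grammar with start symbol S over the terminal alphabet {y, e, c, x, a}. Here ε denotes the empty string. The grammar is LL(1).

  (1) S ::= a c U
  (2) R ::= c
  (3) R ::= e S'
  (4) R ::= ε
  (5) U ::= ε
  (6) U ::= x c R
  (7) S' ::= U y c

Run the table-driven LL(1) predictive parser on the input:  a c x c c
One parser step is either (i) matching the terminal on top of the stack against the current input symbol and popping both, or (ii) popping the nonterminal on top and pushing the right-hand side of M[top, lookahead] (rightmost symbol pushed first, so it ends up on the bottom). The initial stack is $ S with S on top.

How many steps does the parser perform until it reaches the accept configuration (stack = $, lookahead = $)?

step 1: stack=$ S  input=a c x c c $  — expand S ::= a c U
step 2: stack=$ U c a  input=a c x c c $  — match a
step 3: stack=$ U c  input=c x c c $  — match c
step 4: stack=$ U  input=x c c $  — expand U ::= x c R
step 5: stack=$ R c x  input=x c c $  — match x
step 6: stack=$ R c  input=c c $  — match c
step 7: stack=$ R  input=c $  — expand R ::= c
step 8: stack=$ c  input=c $  — match c
Accept reached after 8 steps.

8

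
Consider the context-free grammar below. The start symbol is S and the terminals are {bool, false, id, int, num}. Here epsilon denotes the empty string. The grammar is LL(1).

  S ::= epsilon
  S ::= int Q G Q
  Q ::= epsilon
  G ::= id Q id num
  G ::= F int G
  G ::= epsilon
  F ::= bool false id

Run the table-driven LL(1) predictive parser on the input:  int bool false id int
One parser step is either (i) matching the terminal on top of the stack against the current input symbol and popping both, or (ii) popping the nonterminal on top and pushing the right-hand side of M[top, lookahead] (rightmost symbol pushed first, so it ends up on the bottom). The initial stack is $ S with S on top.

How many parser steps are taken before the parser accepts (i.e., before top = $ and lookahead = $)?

11

      Stack                    Input                    Action
   1  $ S                      int bool false id int $  expand S ::= int Q G Q
   2  $ Q G Q int              int bool false id int $  match int
   3  $ Q G Q                  bool false id int $      expand Q ::= epsilon
   4  $ Q G                    bool false id int $      expand G ::= F int G
   5  $ Q G int F              bool false id int $      expand F ::= bool false id
   6  $ Q G int id false bool  bool false id int $      match bool
   7  $ Q G int id false       false id int $           match false
   8  $ Q G int id             id int $                 match id
   9  $ Q G int                int $                    match int
  10  $ Q G                    $                        expand G ::= epsilon
  11  $ Q                      $                        expand Q ::= epsilon
Accept reached after 11 steps.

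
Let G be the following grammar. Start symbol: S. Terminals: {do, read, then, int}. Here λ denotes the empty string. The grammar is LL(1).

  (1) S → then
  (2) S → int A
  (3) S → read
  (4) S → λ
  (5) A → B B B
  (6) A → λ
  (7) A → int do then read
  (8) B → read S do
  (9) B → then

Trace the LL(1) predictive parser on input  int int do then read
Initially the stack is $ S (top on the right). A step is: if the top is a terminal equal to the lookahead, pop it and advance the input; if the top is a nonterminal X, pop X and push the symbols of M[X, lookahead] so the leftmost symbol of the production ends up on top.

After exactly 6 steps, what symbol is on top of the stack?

step 1: stack=$ S  input=int int do then read $  — expand S → int A
step 2: stack=$ A int  input=int int do then read $  — match int
step 3: stack=$ A  input=int do then read $  — expand A → int do then read
step 4: stack=$ read then do int  input=int do then read $  — match int
step 5: stack=$ read then do  input=do then read $  — match do
step 6: stack=$ read then  input=then read $  — match then
Stack after step 6: $ read (top = read).

read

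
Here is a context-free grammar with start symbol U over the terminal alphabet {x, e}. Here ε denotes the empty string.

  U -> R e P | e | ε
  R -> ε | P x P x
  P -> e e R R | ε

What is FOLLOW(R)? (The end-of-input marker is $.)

{$, e, x}

FIRST(P) = {ε, e}
FIRST(R) = {ε, e, x}  (via P x P x)
FIRST(U) = {ε, e, x}  (via R e P)
FOLLOW(U) includes $ since U is the start symbol.
FOLLOW(U): U appears on no right-hand side. Thus FOLLOW(U) = {$}.
FOLLOW(P): in U->R e P, the suffix after P is empty, so FOLLOW(P) ⊇ FOLLOW(U) = {$}; in R->P x P x (occurrence 1), P is followed by x P x with FIRST {x}; in R->P x P x (occurrence 2), P is followed by x with FIRST {x}. Thus FOLLOW(P) = {$, x}.
FOLLOW(R): in U->R e P, R is followed by e P with FIRST {e}; in P->e e R R (occurrence 1), R is followed by R with FIRST {ε, e, x}; in P->e e R R (occurrence 1), the suffix after R is nullable, so FOLLOW(R) ⊇ FOLLOW(P) = {$, x}; in P->e e R R (occurrence 2), the suffix after R is empty, so FOLLOW(R) ⊇ FOLLOW(P) = {$, x}. Thus FOLLOW(R) = {$, e, x}.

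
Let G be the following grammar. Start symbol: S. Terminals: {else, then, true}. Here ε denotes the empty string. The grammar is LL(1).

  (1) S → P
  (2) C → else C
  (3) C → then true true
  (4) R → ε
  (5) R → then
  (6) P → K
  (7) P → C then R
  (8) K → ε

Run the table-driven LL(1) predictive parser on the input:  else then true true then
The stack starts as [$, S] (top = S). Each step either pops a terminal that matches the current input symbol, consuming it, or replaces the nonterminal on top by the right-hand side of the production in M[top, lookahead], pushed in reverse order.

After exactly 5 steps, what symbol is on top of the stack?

     Stack            Input                       Action
  1  $ S              else then true true then $  expand S → P
  2  $ P              else then true true then $  expand P → C then R
  3  $ R then C       else then true true then $  expand C → else C
  4  $ R then C else  else then true true then $  match else
  5  $ R then C       then true true then $       expand C → then true true
Stack after step 5: $ R then true true then (top = then).

then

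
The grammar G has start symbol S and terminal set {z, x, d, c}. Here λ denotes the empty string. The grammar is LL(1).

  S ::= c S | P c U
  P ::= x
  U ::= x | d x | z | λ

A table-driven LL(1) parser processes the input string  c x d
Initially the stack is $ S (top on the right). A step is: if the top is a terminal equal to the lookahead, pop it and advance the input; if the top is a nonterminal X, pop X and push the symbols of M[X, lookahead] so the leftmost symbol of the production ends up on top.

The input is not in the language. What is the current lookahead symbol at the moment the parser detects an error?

d

step 1: stack=$ S  input=c x d $  — expand S ::= c S
step 2: stack=$ S c  input=c x d $  — match c
step 3: stack=$ S  input=x d $  — expand S ::= P c U
step 4: stack=$ U c P  input=x d $  — expand P ::= x
step 5: stack=$ U c x  input=x d $  — match x
step 6: stack=$ U c  input=d $  — error: top is terminal c but lookahead is d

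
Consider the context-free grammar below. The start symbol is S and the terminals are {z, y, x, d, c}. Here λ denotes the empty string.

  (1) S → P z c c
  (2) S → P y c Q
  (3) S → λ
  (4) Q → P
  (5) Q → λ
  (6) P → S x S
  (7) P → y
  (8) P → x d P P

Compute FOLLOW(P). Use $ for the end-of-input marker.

{$, x, y, z}

FIRST(S): from S→P z c c we get {x, y}; from S→P y c Q we get {x, y}; from S→λ we get {λ}. So FIRST(S) = {λ, x, y}.
FIRST(P): from P→S x S we get {x, y}; from P→y we get {y}; from P→x d P P we get {x}. So FIRST(P) = {x, y}.
FIRST(Q): from Q→P we get {x, y}; from Q→λ we get {λ}. So FIRST(Q) = {λ, x, y}.
FOLLOW(S) includes $ since S is the start symbol.
FOLLOW(S): in P→S x S (occurrence 1), S is followed by x S with FIRST {x}; in P→S x S (occurrence 2), the suffix after S is empty, so FOLLOW(S) ⊇ FOLLOW(P) = {$, x, y, z}. Thus FOLLOW(S) = {$, x, y, z}.
FOLLOW(Q): in S→P y c Q, the suffix after Q is empty, so FOLLOW(Q) ⊇ FOLLOW(S) = {$, x, y, z}. Thus FOLLOW(Q) = {$, x, y, z}.
FOLLOW(P): in S→P z c c, P is followed by z c c with FIRST {z}; in S→P y c Q, P is followed by y c Q with FIRST {y}; in Q→P, the suffix after P is empty, so FOLLOW(P) ⊇ FOLLOW(Q) = {$, x, y, z}; in P→x d P P (occurrence 1), P is followed by P with FIRST {x, y}; in P→x d P P (occurrence 2), the suffix after P is empty (adds nothing new). Thus FOLLOW(P) = {$, x, y, z}.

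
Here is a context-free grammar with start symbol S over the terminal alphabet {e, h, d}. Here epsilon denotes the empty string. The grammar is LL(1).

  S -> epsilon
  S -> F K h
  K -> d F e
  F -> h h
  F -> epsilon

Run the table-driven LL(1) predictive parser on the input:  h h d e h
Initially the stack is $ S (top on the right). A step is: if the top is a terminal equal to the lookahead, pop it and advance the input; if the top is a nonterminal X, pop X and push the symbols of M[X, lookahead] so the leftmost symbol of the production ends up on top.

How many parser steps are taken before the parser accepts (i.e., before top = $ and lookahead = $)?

9

step 1: stack=$ S  input=h h d e h $  — expand S -> F K h
step 2: stack=$ h K F  input=h h d e h $  — expand F -> h h
step 3: stack=$ h K h h  input=h h d e h $  — match h
step 4: stack=$ h K h  input=h d e h $  — match h
step 5: stack=$ h K  input=d e h $  — expand K -> d F e
step 6: stack=$ h e F d  input=d e h $  — match d
step 7: stack=$ h e F  input=e h $  — expand F -> epsilon
step 8: stack=$ h e  input=e h $  — match e
step 9: stack=$ h  input=h $  — match h
Accept reached after 9 steps.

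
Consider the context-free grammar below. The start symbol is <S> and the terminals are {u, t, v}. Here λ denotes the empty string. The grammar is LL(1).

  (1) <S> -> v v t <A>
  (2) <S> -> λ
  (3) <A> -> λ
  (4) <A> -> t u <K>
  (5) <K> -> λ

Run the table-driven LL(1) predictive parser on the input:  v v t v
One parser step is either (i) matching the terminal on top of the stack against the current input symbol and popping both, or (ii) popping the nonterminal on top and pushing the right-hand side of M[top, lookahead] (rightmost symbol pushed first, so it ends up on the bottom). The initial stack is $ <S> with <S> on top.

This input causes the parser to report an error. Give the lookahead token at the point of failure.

     Stack        Input      Action
  1  $ <S>        v v t v $  expand <S> -> v v t <A>
  2  $ <A> t v v  v v t v $  match v
  3  $ <A> t v    v t v $    match v
  4  $ <A> t      t v $      match t
  5  $ <A>        v $        error: M[<A>, v] is empty

v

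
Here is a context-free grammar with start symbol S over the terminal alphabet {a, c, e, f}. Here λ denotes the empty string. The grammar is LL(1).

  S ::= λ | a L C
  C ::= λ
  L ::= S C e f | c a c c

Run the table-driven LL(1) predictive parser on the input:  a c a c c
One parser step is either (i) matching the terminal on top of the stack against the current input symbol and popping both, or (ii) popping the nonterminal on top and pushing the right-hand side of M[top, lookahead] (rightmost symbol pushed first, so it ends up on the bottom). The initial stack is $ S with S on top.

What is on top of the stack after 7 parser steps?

C

     Stack        Input        Action
  1  $ S          a c a c c $  expand S ::= a L C
  2  $ C L a      a c a c c $  match a
  3  $ C L        c a c c $    expand L ::= c a c c
  4  $ C c c a c  c a c c $    match c
  5  $ C c c a    a c c $      match a
  6  $ C c c      c c $        match c
  7  $ C c        c $          match c
Stack after step 7: $ C (top = C).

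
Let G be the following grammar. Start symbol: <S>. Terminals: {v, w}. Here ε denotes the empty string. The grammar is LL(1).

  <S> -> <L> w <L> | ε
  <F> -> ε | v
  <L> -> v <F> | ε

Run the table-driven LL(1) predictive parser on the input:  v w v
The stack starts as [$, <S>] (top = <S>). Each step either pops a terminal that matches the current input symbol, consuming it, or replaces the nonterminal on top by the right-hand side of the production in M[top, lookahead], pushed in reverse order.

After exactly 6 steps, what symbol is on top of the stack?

v

     Stack          Input    Action
  1  $ <S>          v w v $  expand <S> -> <L> w <L>
  2  $ <L> w <L>    v w v $  expand <L> -> v <F>
  3  $ <L> w <F> v  v w v $  match v
  4  $ <L> w <F>    w v $    expand <F> -> ε
  5  $ <L> w        w v $    match w
  6  $ <L>          v $      expand <L> -> v <F>
Stack after step 6: $ <F> v (top = v).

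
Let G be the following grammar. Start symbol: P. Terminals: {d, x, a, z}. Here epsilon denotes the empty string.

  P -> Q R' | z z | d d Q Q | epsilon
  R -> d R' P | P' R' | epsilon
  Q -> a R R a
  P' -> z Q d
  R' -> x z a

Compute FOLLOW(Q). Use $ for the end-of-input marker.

{$, a, d, x, z}

FIRST(Q): from Q->a R R a we get {a}. So FIRST(Q) = {a}.
FIRST(P'): from P'->z Q d we get {z}. So FIRST(P') = {z}.
FIRST(R'): from R'->x z a we get {x}. So FIRST(R') = {x}.
FIRST(P): from P->Q R' we get {a}; from P->z z we get {z}; from P->d d Q Q we get {d}; from P->epsilon we get {epsilon}. So FIRST(P) = {epsilon, a, d, z}.
FIRST(R): from R->d R' P we get {d}; from R->P' R' we get {z}; from R->epsilon we get {epsilon}. So FIRST(R) = {epsilon, d, z}.
FOLLOW(P) includes $ since P is the start symbol.
FOLLOW(R): in Q->a R R a (occurrence 1), R is followed by R a with FIRST {a, d, z}; in Q->a R R a (occurrence 2), R is followed by a with FIRST {a}. Thus FOLLOW(R) = {a, d, z}.
FOLLOW(P): in R->d R' P, the suffix after P is empty, so FOLLOW(P) ⊇ FOLLOW(R) = {a, d, z}. Thus FOLLOW(P) = {$, a, d, z}.
FOLLOW(Q): in P->Q R', Q is followed by R' with FIRST {x}; in P->d d Q Q (occurrence 1), Q is followed by Q with FIRST {a}; in P->d d Q Q (occurrence 2), the suffix after Q is empty, so FOLLOW(Q) ⊇ FOLLOW(P) = {$, a, d, z}; in P'->z Q d, Q is followed by d with FIRST {d}. Thus FOLLOW(Q) = {$, a, d, x, z}.
FOLLOW(P'): in R->P' R', P' is followed by R' with FIRST {x}. Thus FOLLOW(P') = {x}.
FOLLOW(R'): in P->Q R', the suffix after R' is empty, so FOLLOW(R') ⊇ FOLLOW(P) = {$, a, d, z}; in R->d R' P, R' is followed by P with FIRST {epsilon, a, d, z}; in R->d R' P, the suffix after R' is nullable, so FOLLOW(R') ⊇ FOLLOW(R) = {a, d, z}; in R->P' R', the suffix after R' is empty, so FOLLOW(R') ⊇ FOLLOW(R) = {a, d, z}. Thus FOLLOW(R') = {$, a, d, z}.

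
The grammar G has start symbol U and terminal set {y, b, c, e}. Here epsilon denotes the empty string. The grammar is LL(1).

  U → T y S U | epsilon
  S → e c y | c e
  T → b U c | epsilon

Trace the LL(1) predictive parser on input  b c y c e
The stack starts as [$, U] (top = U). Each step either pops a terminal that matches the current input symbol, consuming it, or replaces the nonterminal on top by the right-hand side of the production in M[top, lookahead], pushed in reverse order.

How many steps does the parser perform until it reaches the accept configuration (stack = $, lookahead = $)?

10

      Stack          Input        Action
   1  $ U            b c y c e $  expand U → T y S U
   2  $ U S y T      b c y c e $  expand T → b U c
   3  $ U S y c U b  b c y c e $  match b
   4  $ U S y c U    c y c e $    expand U → epsilon
   5  $ U S y c      c y c e $    match c
   6  $ U S y        y c e $      match y
   7  $ U S          c e $        expand S → c e
   8  $ U e c        c e $        match c
   9  $ U e          e $          match e
  10  $ U            $            expand U → epsilon
Accept reached after 10 steps.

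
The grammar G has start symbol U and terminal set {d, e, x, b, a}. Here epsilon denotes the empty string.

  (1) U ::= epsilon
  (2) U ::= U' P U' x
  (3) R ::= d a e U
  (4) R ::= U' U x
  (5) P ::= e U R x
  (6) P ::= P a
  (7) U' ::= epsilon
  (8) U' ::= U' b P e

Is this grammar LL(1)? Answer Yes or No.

No

FIRST(U) = {epsilon, b, e}
FIRST(R) = {b, d, e, x}
FIRST(P) = {e}
FIRST(U') = {epsilon, b}
FOLLOW(U) = {$, b, d, e, x}
FOLLOW(R) = {x}
FOLLOW(P) = {a, b, e, x}
FOLLOW(U') = {b, e, x}
Cell M[P, e] receives both P ::= e U R x and P ::= P a — the grammar is not LL(1).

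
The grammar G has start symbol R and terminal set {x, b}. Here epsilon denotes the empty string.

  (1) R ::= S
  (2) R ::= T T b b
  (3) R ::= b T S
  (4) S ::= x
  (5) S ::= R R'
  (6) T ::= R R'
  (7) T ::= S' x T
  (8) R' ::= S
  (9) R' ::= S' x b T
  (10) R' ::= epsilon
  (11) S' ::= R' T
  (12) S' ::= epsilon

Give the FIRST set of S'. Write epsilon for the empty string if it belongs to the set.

FIRST(R): from R::=S we get {b, x}; from R::=T T b b we get {b, x}; from R::=b T S we get {b}. So FIRST(R) = {b, x}.
FIRST(S): from S::=x we get {x}; from S::=R R' we get {b, x}. So FIRST(S) = {b, x}.
FIRST(T): from T::=R R' we get {b, x}; from T::=S' x T we get {b, x}. So FIRST(T) = {b, x}.
FIRST(R'): from R'::=S we get {b, x}; from R'::=S' x b T we get {b, x}; from R'::=epsilon we get {epsilon}. So FIRST(R') = {epsilon, b, x}.
FIRST(S'): from S'::=R' T we get {b, x}; from S'::=epsilon we get {epsilon}. So FIRST(S') = {epsilon, b, x}.

{epsilon, b, x}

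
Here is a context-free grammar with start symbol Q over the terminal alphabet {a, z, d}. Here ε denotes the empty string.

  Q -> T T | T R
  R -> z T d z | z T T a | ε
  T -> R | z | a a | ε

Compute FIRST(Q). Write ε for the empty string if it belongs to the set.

{ε, a, z}

FIRST(R): from R->z T d z we get {z}; from R->z T T a we get {z}; from R->ε we get {ε}. So FIRST(R) = {ε, z}.
FIRST(T): from T->R we get {ε, z}; from T->z we get {z}; from T->a a we get {a}; from T->ε we get {ε}. So FIRST(T) = {ε, a, z}.
FIRST(Q): from Q->T T we get {ε, a, z}; from Q->T R we get {ε, a, z}. So FIRST(Q) = {ε, a, z}.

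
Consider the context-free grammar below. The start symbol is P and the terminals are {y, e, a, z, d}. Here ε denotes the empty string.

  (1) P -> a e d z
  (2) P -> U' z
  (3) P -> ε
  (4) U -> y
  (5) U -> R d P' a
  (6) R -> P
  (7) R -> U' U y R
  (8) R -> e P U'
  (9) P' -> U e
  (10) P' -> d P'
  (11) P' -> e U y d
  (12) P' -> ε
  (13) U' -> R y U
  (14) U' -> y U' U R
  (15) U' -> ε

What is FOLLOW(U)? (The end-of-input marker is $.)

{a, d, e, y, z}

FIRST(P): from P->a e d z we get {a}; from P->U' z we get {a, d, e, y, z}; from P->ε we get {ε}. So FIRST(P) = {ε, a, d, e, y, z}.
FIRST(U): from U->y we get {y}; from U->R d P' a we get {a, d, e, y, z}. So FIRST(U) = {a, d, e, y, z}.
FIRST(P'): from P'->U e we get {a, d, e, y, z}; from P'->d P' we get {d}; from P'->e U y d we get {e}; from P'->ε we get {ε}. So FIRST(P') = {ε, a, d, e, y, z}.
FIRST(R): from R->P we get {ε, a, d, e, y, z}; from R->U' U y R we get {a, d, e, y, z}; from R->e P U' we get {e}. So FIRST(R) = {ε, a, d, e, y, z}.
FIRST(U'): from U'->R y U we get {a, d, e, y, z}; from U'->y U' U R we get {y}; from U'->ε we get {ε}. So FIRST(U') = {ε, a, d, e, y, z}.
FOLLOW(P) includes $ since P is the start symbol.
FOLLOW(P'): in U->R d P' a, P' is followed by a with FIRST {a}; in P'->d P', the suffix after P' is empty (adds nothing new). Thus FOLLOW(P') = {a}.
FOLLOW(P): in R->P, the suffix after P is empty, so FOLLOW(P) ⊇ FOLLOW(R) = {a, d, e, y, z}; in R->e P U', P is followed by U' with FIRST {ε, a, d, e, y, z}; in R->e P U', the suffix after P is nullable, so FOLLOW(P) ⊇ FOLLOW(R) = {a, d, e, y, z}. Thus FOLLOW(P) = {$, a, d, e, y, z}.
FOLLOW(U): in R->U' U y R, U is followed by y R with FIRST {y}; in P'->U e, U is followed by e with FIRST {e}; in P'->e U y d, U is followed by y d with FIRST {y}; in U'->R y U, the suffix after U is empty, so FOLLOW(U) ⊇ FOLLOW(U') = {a, d, e, y, z}; in U'->y U' U R, U is followed by R with FIRST {ε, a, d, e, y, z}; in U'->y U' U R, the suffix after U is nullable, so FOLLOW(U) ⊇ FOLLOW(U') = {a, d, e, y, z}. Thus FOLLOW(U) = {a, d, e, y, z}.
FOLLOW(R): in U->R d P' a, R is followed by d P' a with FIRST {d}; in R->U' U y R, the suffix after R is empty (adds nothing new); in U'->R y U, R is followed by y U with FIRST {y}; in U'->y U' U R, the suffix after R is empty, so FOLLOW(R) ⊇ FOLLOW(U') = {a, d, e, y, z}. Thus FOLLOW(R) = {a, d, e, y, z}.
FOLLOW(U'): in P->U' z, U' is followed by z with FIRST {z}; in R->U' U y R, U' is followed by U y R with FIRST {a, d, e, y, z}; in R->e P U', the suffix after U' is empty, so FOLLOW(U') ⊇ FOLLOW(R) = {a, d, e, y, z}; in U'->y U' U R, U' is followed by U R with FIRST {a, d, e, y, z}. Thus FOLLOW(U') = {a, d, e, y, z}.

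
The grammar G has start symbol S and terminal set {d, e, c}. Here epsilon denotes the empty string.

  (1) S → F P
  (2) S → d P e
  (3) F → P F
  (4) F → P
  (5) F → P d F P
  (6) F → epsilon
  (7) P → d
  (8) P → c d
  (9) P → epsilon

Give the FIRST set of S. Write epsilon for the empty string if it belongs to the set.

FIRST(P): from P→d we get {d}; from P→c d we get {c}; from P→epsilon we get {epsilon}. So FIRST(P) = {epsilon, c, d}.
FIRST(F): from F→P F we get {epsilon, c, d}; from F→P we get {epsilon, c, d}; from F→P d F P we get {c, d}; from F→epsilon we get {epsilon}. So FIRST(F) = {epsilon, c, d}.
FIRST(S): from S→F P we get {epsilon, c, d}; from S→d P e we get {d}. So FIRST(S) = {epsilon, c, d}.

{epsilon, c, d}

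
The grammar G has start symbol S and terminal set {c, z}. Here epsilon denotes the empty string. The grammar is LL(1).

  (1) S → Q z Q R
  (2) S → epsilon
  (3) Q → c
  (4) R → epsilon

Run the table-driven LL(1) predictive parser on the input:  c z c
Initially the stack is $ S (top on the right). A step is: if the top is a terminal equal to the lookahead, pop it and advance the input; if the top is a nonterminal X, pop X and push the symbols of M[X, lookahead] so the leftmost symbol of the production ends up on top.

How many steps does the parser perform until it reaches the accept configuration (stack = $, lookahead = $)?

step 1: stack=$ S  input=c z c $  — expand S → Q z Q R
step 2: stack=$ R Q z Q  input=c z c $  — expand Q → c
step 3: stack=$ R Q z c  input=c z c $  — match c
step 4: stack=$ R Q z  input=z c $  — match z
step 5: stack=$ R Q  input=c $  — expand Q → c
step 6: stack=$ R c  input=c $  — match c
step 7: stack=$ R  input=$  — expand R → epsilon
Accept reached after 7 steps.

7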